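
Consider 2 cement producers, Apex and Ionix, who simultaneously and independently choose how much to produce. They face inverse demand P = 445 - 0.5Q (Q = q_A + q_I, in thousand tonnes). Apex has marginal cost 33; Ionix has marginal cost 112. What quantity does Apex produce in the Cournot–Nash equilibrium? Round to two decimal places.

Apex's profit: π_A = (445 - 0.5Q)q_A - (33q_A). Setting ∂π_A/∂q_A = 0: 412 - q_A - (1/2)(q_I) = 0.
Ionix's first-order condition: 333 - q_I - (1/2)(q_A) = 0.
Rearranging gives the reaction functions q_A = (412 - (1/2)q_I) and q_I = (333 - (1/2)q_A).
Substituting one into the other gives q_A = 982/3 and q_I = 508/3.

327.33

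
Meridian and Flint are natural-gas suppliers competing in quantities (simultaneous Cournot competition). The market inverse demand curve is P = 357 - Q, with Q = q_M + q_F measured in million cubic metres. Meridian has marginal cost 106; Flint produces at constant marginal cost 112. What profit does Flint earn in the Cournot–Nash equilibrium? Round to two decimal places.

Meridian's profit: π_M = (357 - Q)q_M - (106q_M). Setting ∂π_M/∂q_M = 0: 251 - 2q_M - (q_F) = 0.
Flint's first-order condition: 245 - 2q_F - (q_M) = 0.
Rearranging gives the reaction functions q_M = (251 - q_F)/2 and q_F = (245 - q_M)/2.
Substituting one into the other gives q_M = 257/3 and q_F = 239/3.
Price P = 357 - 496/3 = 575/3.
Flint's profit: (575/3 - 112)·(239/3) = 6346.7778.

6346.78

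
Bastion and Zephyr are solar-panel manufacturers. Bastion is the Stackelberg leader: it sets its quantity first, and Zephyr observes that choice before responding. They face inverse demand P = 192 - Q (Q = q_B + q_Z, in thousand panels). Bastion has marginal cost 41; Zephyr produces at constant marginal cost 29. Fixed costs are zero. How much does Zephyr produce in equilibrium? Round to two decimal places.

46.75

The follower Zephyr best-responds to any q_B: π_Z = (192 - Q)q_Z - 29q_Z.
∂π_Z/∂q_Z = 163 - q_B - 2q_Z = 0 gives the reaction function q_Z = (163 - q_B)/2.
The leader anticipates this reaction. Substituting into P = 192 - Q gives P = 221/2 - (1/2)q_B, so π_B = (221/2 - (1/2)q_B)q_B - 41q_B.
Maximising: ∂π_B/∂q_B = 139/2 - q_B = 0, giving q_B = 139/2.
Then q_Z = (163 - 139/2)/2 = 187/4.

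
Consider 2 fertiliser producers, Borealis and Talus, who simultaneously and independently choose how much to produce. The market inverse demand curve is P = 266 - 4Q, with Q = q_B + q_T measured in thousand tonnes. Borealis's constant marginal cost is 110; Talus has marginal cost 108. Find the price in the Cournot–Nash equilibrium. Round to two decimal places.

Borealis's profit: π_B = (266 - 4Q)q_B - (110q_B). Setting ∂π_B/∂q_B = 0: 156 - 8q_B - 4(q_T) = 0.
Talus's first-order condition: 158 - 8q_T - 4(q_B) = 0.
Best responses: q_B = (156 - 4q_T)/8, q_T = (158 - 4q_B)/8.
Substituting one into the other gives q_B = 77/6 and q_T = 40/3.
Total output Q = 157/6, so price P = 266 - 4·(157/6) = 484/3.

161.33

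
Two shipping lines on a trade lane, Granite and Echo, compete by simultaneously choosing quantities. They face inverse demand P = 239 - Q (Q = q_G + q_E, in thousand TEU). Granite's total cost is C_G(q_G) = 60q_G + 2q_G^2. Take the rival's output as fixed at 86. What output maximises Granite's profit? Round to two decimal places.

With the rival's output fixed at 86, Granite's profit is π_G = (239 - 86 - q_G)q_G - (60q_G + 2q_G²) = (153 - q_G)q_G - (60q_G + 2q_G²).
∂π_G/∂q_G = 93 - 6q_G = 0, so q_G = 31/2.

15.50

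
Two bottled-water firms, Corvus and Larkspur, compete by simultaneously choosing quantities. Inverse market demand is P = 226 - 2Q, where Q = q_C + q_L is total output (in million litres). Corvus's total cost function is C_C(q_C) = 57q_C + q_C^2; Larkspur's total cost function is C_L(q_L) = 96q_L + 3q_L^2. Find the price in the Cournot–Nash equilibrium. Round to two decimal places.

159.14

Corvus's profit: π_C = (226 - 2Q)q_C - (57q_C + q_C²). Setting ∂π_C/∂q_C = 0: 169 - 6q_C - 2(q_L) = 0.
Larkspur's profit: π_L = (226 - 2Q)q_L - (96q_L + 3q_L²). Setting ∂π_L/∂q_L = 0: 130 - 10q_L - 2(q_C) = 0.
Best responses: q_C = (169 - 2q_L)/6, q_L = (130 - 2q_C)/10.
Substituting one into the other gives q_C = 715/28 and q_L = 221/28.
Total output Q = 234/7, so price P = 226 - 2·(234/7) = 1114/7.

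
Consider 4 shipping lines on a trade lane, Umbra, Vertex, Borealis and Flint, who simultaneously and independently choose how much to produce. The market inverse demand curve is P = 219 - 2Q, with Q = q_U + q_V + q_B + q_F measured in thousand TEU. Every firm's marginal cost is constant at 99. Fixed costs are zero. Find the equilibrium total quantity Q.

48

A representative firm's profit is π_i = q_i(219 - 2Q) - 99q_i.
First-order condition (treating rivals' output as given): 120 - 4q_i - 2·Σ_{j≠i} q_j = 0.
With identical firms every q_j equals q_i, so Σ_{j≠i} q_j = 3q_i and 120 = 10q_i, giving q_i = 12.
Total output Q = 12 + 12 + 12 + 12 = 48.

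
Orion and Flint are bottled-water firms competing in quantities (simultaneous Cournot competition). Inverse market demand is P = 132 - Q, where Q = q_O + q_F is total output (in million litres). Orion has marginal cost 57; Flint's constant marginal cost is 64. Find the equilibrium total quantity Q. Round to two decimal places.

Orion's profit: π_O = (132 - Q)q_O - (57q_O). Setting ∂π_O/∂q_O = 0: 75 - 2q_O - (q_F) = 0.
Flint's profit: π_F = (132 - Q)q_F - (64q_F). Setting ∂π_F/∂q_F = 0: 68 - 2q_F - (q_O) = 0.
Rearranging gives the reaction functions q_O = (75 - q_F)/2 and q_F = (68 - q_O)/2.
Solving the pair: q_O = 82/3, q_F = 61/3.
Total output Q = 82/3 + 61/3 = 143/3.

47.67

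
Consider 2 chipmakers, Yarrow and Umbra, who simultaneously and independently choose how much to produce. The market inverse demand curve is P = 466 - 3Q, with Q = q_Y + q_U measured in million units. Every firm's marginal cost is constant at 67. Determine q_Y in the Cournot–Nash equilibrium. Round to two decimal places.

A representative firm's profit is π_i = q_i(466 - 3Q) - 67q_i.
Setting ∂π_i/∂q_i = 0 with rivals' quantities fixed: 399 - 6q_i - 3q_j = 0.
By symmetry each firm produces the same amount; substituting q_j = q_i yields q_i = 399/9 = 133/3.

44.33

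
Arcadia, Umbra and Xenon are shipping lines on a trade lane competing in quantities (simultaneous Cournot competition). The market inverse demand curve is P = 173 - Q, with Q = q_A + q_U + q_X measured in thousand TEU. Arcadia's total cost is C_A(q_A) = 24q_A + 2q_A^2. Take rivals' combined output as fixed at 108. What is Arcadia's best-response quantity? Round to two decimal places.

6.83

With rivals' combined output fixed at 108, Arcadia's profit is π_A = (173 - 108 - q_A)q_A - (24q_A + 2q_A²) = (65 - q_A)q_A - (24q_A + 2q_A²).
∂π_A/∂q_A = 41 - 6q_A = 0, so q_A = 41/6.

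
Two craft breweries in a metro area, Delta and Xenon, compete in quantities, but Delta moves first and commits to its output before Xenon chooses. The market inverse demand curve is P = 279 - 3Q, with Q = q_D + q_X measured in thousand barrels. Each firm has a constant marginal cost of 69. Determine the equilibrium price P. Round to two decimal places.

121.50

The follower Xenon best-responds to any q_D: π_X = (279 - 3Q)q_X - 69q_X.
Setting the follower's marginal profit to zero, 210 - 3q_D - 6q_X = 0, i.e. q_X = (210 - 3q_D)/6.
Delta substitutes q_X(q_D) into its own profit: π_D = q_D(279 - 3q_D - (210 - 3q_D)/2) - 69q_D = (174 - (3/2)q_D)q_D - 69q_D.
The leader's first-order condition 105 - 3q_D = 0 yields q_D = 35.
Then q_X = (210 - 3·35)/6 = 35/2.
Total output Q = 105/2, so price P = 279 - 3·(105/2) = 243/2.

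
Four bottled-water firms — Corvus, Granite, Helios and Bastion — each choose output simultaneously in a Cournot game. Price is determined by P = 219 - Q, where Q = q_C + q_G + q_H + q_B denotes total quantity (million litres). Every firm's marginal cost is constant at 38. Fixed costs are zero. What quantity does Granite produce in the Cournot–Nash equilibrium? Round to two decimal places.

A representative firm's profit is π_i = q_i(219 - Q) - 38q_i.
First-order condition (treating rivals' output as given): 181 - 2q_i - Σ_{j≠i} q_j = 0.
By symmetry each firm produces the same amount; substituting Σ_{j≠i} q_j = 3q_i yields q_i = 181/5.

36.20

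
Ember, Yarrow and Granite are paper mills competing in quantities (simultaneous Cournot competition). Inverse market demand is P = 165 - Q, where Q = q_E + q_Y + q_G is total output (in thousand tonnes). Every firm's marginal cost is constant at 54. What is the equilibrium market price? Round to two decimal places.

Each firm earns π_i = (165 - Q)q_i - 54q_i.
First-order condition (treating rivals' output as given): 111 - 2q_i - Σ_{j≠i} q_j = 0.
With identical firms every q_j equals q_i, so Σ_{j≠i} q_j = 2q_i and 111 = 4q_i, giving q_i = 111/4.
Total output Q = 333/4, so price P = 165 - 333/4 = 327/4.

81.75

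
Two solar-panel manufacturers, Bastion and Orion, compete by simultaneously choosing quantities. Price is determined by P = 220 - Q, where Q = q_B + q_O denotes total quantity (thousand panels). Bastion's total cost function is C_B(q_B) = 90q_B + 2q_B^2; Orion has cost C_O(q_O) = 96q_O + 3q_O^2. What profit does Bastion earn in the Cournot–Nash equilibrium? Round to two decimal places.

1139.51

Bastion's profit: π_B = (220 - Q)q_B - (90q_B + 2q_B²). Setting ∂π_B/∂q_B = 0: 130 - 6q_B - (q_O) = 0.
Orion's first-order condition: 124 - 8q_O - (q_B) = 0.
Best responses: q_B = (130 - q_O)/6, q_O = (124 - q_B)/8.
Substituting one into the other gives q_B = 916/47 and q_O = 614/47.
Price P = 220 - 1530/47 = 187.4468.
Bastion's profit: 187.4468·(916/47) - 90·(916/47) - 2(916/47)² = 1139.5057.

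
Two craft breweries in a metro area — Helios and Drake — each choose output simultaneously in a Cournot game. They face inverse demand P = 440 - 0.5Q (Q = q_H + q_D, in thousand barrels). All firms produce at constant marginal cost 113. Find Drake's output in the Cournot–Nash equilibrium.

Each firm earns π_i = (440 - 0.5Q)q_i - 113q_i.
First-order condition (treating rivals' output as given): 327 - q_i - (1/2)q_j = 0.
With identical firms every q_j equals q_i, so q_j = q_i and 327 = (3/2)q_i, giving q_i = 218.

218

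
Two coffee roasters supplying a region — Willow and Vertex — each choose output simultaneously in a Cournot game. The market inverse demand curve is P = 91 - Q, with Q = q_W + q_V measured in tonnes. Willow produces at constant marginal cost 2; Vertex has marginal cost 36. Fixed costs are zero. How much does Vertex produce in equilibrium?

7

Willow's profit: π_W = (91 - Q)q_W - (2q_W). Setting ∂π_W/∂q_W = 0: 89 - 2q_W - (q_V) = 0.
Vertex's first-order condition: 55 - 2q_V - (q_W) = 0.
So q_W = (89 - q_V)/2 and q_V = (55 - q_W)/2.
Substituting one into the other gives q_W = 41 and q_V = 7.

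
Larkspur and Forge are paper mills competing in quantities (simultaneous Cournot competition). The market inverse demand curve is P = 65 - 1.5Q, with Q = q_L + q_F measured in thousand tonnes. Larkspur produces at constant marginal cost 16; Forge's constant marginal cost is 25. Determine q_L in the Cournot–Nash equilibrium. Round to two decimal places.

12.89

Larkspur's profit: π_L = (65 - 1.5Q)q_L - (16q_L). Setting ∂π_L/∂q_L = 0: 49 - 3q_L - (3/2)(q_F) = 0.
Forge's profit: π_F = (65 - 1.5Q)q_F - (25q_F). Setting ∂π_F/∂q_F = 0: 40 - 3q_F - (3/2)(q_L) = 0.
Best responses: q_L = (49 - (3/2)q_F)/3, q_F = (40 - (3/2)q_L)/3.
Substituting one into the other gives q_L = 116/9 and q_F = 62/9.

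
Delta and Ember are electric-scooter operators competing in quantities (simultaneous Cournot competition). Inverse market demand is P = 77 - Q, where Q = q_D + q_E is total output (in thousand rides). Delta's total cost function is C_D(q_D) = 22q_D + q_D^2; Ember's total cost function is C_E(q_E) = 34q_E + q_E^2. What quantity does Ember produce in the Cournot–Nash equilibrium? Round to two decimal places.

Delta's profit: π_D = (77 - Q)q_D - (22q_D + q_D²). Setting ∂π_D/∂q_D = 0: 55 - 4q_D - (q_E) = 0.
Ember's profit: π_E = (77 - Q)q_E - (34q_E + q_E²). Setting ∂π_E/∂q_E = 0: 43 - 4q_E - (q_D) = 0.
So q_D = (55 - q_E)/4 and q_E = (43 - q_D)/4.
Substituting one into the other gives q_D = 59/5 and q_E = 39/5.

7.80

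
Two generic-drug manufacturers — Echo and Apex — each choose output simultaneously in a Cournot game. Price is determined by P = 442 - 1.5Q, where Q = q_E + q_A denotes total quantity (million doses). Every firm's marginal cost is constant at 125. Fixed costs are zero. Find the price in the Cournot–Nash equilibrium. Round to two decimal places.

230.67

A representative firm's profit is π_i = q_i(442 - 1.5Q) - 125q_i.
First-order condition (treating rivals' output as given): 317 - 3q_i - (3/2)q_j = 0.
By symmetry each firm produces the same amount; substituting q_j = q_i yields q_i = 317/(9/2) = 634/9.
Total output Q = 1268/9, so price P = 442 - (3/2)·(1268/9) = 692/3.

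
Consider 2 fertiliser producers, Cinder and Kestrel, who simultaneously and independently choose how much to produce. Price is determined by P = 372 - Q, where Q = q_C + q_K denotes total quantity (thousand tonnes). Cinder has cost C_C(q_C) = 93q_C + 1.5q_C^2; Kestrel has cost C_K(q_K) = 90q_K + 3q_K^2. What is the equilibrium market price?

293

Cinder's profit: π_C = (372 - Q)q_C - (93q_C + (3/2)q_C²). Setting ∂π_C/∂q_C = 0: 279 - 5q_C - (q_K) = 0.
Kestrel's first-order condition: 282 - 8q_K - (q_C) = 0.
Best responses: q_C = (279 - q_K)/5, q_K = (282 - q_C)/8.
Substituting one into the other gives q_C = 50 and q_K = 29.
Total output Q = 79, so price P = 372 - 79 = 293.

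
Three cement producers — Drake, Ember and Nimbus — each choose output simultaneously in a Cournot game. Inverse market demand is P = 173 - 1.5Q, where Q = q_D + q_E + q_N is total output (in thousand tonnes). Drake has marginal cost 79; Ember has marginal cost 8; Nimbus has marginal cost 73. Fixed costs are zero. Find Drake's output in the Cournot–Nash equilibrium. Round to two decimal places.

2.83

Drake's profit: π_D = (173 - 1.5Q)q_D - (79q_D). Setting ∂π_D/∂q_D = 0: 94 - 3q_D - (3/2)(q_E + q_N) = 0.
Ember's profit: π_E = (173 - 1.5Q)q_E - (8q_E). Setting ∂π_E/∂q_E = 0: 165 - 3q_E - (3/2)(q_D + q_N) = 0.
Nimbus's profit: π_N = (173 - 1.5Q)q_N - (73q_N). Setting ∂π_N/∂q_N = 0: 100 - 3q_N - (3/2)(q_D + q_E) = 0.
Adding the 3 first-order conditions: 359 − 6Q = 0, so Q = 359/6.
Back-substituting: q_D = (94 − 359/4)/(3/2) = 17/6, q_E = (165 − 359/4)/(3/2) = 301/6, q_N = (100 − 359/4)/(3/2) = 41/6.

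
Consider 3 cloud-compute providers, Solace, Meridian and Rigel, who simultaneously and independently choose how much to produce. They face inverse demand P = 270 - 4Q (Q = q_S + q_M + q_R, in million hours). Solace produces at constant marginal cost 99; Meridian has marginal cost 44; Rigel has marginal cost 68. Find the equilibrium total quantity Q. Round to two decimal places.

37.44

Solace's profit: π_S = (270 - 4Q)q_S - (99q_S). Setting ∂π_S/∂q_S = 0: 171 - 8q_S - 4(q_M + q_R) = 0.
Meridian's first-order condition: 226 - 8q_M - 4(q_S + q_R) = 0.
Rigel's first-order condition: 202 - 8q_R - 4(q_S + q_M) = 0.
Adding the 3 conditions: 599 − 8Q − 8Q = 0, i.e. Q = 599/16.
Back-substituting: q_S = (171 − 599/4)/4 = 85/16, q_M = (226 − 599/4)/4 = 305/16, q_R = (202 − 599/4)/4 = 209/16.
Total output Q = 85/16 + 305/16 + 209/16 = 599/16.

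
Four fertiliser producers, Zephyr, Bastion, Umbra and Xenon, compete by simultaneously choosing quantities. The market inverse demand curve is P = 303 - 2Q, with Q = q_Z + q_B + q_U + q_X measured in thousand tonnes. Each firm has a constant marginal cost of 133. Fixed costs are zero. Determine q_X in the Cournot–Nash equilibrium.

A representative firm's profit is π_i = q_i(303 - 2Q) - 133q_i.
First-order condition (treating rivals' output as given): 170 - 4q_i - 2·Σ_{j≠i} q_j = 0.
By symmetry each firm produces the same amount; substituting Σ_{j≠i} q_j = 3q_i yields q_i = 170/10 = 17.

17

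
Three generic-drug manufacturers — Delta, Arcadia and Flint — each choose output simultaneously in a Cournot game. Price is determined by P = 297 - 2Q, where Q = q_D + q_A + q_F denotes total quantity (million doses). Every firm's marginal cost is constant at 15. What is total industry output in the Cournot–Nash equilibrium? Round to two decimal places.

A representative firm's profit is π_i = q_i(297 - 2Q) - 15q_i.
Setting ∂π_i/∂q_i = 0 with rivals' quantities fixed: 282 - 4q_i - 2·Σ_{j≠i} q_j = 0.
With identical firms every q_j equals q_i, so Σ_{j≠i} q_j = 2q_i and 282 = 8q_i, giving q_i = 141/4.
Total output Q = 141/4 + 141/4 + 141/4 = 423/4.

105.75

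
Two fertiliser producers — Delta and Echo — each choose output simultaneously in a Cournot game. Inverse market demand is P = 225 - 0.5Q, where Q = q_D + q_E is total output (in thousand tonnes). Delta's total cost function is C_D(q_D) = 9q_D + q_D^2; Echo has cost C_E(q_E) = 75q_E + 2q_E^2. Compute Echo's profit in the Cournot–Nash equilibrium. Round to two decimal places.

Delta's profit: π_D = (225 - 0.5Q)q_D - (9q_D + q_D²). Setting ∂π_D/∂q_D = 0: 216 - 3q_D - (1/2)(q_E) = 0.
Echo's profit: π_E = (225 - 0.5Q)q_E - (75q_E + 2q_E²). Setting ∂π_E/∂q_E = 0: 150 - 5q_E - (1/2)(q_D) = 0.
So q_D = (216 - (1/2)q_E)/3 and q_E = (150 - (1/2)q_D)/5.
Solving the pair: q_D = 68.1356, q_E = 1368/59.
Price P = 225 - (1/2)·91.3220 = 179.3390.
Echo's profit: 179.3390·(1368/59) - 75·(1368/59) - 2(1368/59)² = 1344.0276.

1344.03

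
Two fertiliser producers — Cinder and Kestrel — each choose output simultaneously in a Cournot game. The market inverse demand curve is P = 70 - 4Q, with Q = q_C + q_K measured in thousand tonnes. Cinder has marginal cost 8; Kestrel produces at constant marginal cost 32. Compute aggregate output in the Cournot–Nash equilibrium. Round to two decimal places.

Cinder's profit: π_C = (70 - 4Q)q_C - (8q_C). Setting ∂π_C/∂q_C = 0: 62 - 8q_C - 4(q_K) = 0.
Kestrel's profit: π_K = (70 - 4Q)q_K - (32q_K). Setting ∂π_K/∂q_K = 0: 38 - 8q_K - 4(q_C) = 0.
Best responses: q_C = (62 - 4q_K)/8, q_K = (38 - 4q_C)/8.
Substituting one into the other gives q_C = 43/6 and q_K = 7/6.
Total output Q = 43/6 + 7/6 = 25/3.

8.33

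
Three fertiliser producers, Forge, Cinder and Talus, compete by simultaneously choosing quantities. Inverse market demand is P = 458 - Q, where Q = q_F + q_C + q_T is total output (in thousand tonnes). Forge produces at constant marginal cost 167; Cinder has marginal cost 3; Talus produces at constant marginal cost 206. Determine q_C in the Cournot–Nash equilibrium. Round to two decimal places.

205.50

Forge's profit: π_F = (458 - Q)q_F - (167q_F). Setting ∂π_F/∂q_F = 0: 291 - 2q_F - (q_C + q_T) = 0.
Cinder's profit: π_C = (458 - Q)q_C - (3q_C). Setting ∂π_C/∂q_C = 0: 455 - 2q_C - (q_F + q_T) = 0.
Talus's first-order condition: 252 - 2q_T - (q_F + q_C) = 0.
Summing all 3 equations gives 998 − 4Q = 0, hence Q = 499/2.
Back-substituting: q_F = (291 − 499/2) = 83/2, q_C = (455 − 499/2) = 411/2, q_T = (252 − 499/2) = 5/2.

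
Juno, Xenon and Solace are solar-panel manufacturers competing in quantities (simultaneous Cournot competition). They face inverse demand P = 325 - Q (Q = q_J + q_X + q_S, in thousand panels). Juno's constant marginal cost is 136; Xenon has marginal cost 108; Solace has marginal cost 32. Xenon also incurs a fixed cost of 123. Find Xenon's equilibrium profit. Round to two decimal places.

1662.06

Juno's profit: π_J = (325 - Q)q_J - (136q_J). Setting ∂π_J/∂q_J = 0: 189 - 2q_J - (q_X + q_S) = 0.
Xenon's first-order condition: 217 - 2q_X - (q_J + q_S) = 0.
Solace's profit: π_S = (325 - Q)q_S - (32q_S). Setting ∂π_S/∂q_S = 0: 293 - 2q_S - (q_J + q_X) = 0.
Summing all 3 equations gives 699 − 4Q = 0, hence Q = 699/4.
Back-substituting: q_J = (189 − 699/4) = 57/4, q_X = (217 − 699/4) = 169/4, q_S = (293 − 699/4) = 473/4.
Price P = 325 - 699/4 = 601/4.
Xenon's profit: (601/4 - 108)·(169/4) - 123 = 1662.0625.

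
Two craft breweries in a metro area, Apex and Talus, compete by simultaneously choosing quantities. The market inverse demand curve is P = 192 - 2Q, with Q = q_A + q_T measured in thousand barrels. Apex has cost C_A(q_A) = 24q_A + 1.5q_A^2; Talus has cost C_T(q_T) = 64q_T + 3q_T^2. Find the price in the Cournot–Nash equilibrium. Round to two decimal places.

Apex's profit: π_A = (192 - 2Q)q_A - (24q_A + (3/2)q_A²). Setting ∂π_A/∂q_A = 0: 168 - 7q_A - 2(q_T) = 0.
Talus's first-order condition: 128 - 10q_T - 2(q_A) = 0.
So q_A = (168 - 2q_T)/7 and q_T = (128 - 2q_A)/10.
Solving the pair: q_A = 712/33, q_T = 280/33.
Total output Q = 992/33, so price P = 192 - 2·(992/33) = 131.8788.

131.88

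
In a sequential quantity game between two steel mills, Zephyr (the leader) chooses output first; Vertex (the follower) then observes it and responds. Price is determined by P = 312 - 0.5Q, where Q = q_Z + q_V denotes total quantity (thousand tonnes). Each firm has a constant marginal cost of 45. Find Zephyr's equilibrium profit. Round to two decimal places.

17822.25

Solve by backward induction. Given q_Z, the follower Vertex maximises π_V = (312 - (1/2)q_Z - (1/2)q_V)q_V - 45q_V.
∂π_V/∂q_V = 267 - (1/2)q_Z - q_V = 0 gives the reaction function q_V = (267 - (1/2)q_Z).
Zephyr substitutes q_V(q_Z) into its own profit: π_Z = q_Z(312 - (1/2)q_Z - (267 - (1/2)q_Z)/2) - 45q_Z = (357/2 - (1/4)q_Z)q_Z - 45q_Z.
Maximising: ∂π_Z/∂q_Z = 267/2 - (1/2)q_Z = 0, giving q_Z = 267.
Then q_V = (267 - (1/2)·267) = 267/2.
Price P = 312 - (1/2)·(801/2) = 447/4.
Zephyr's profit: (447/4 - 45)·267 = 17822.2500.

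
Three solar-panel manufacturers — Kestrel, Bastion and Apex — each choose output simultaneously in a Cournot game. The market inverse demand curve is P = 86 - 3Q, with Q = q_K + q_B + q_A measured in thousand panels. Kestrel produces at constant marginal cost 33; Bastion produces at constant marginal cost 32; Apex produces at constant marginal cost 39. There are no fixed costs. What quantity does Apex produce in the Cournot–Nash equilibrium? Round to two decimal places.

2.83

Kestrel's profit: π_K = (86 - 3Q)q_K - (33q_K). Setting ∂π_K/∂q_K = 0: 53 - 6q_K - 3(q_B + q_A) = 0.
Bastion's profit: π_B = (86 - 3Q)q_B - (32q_B). Setting ∂π_B/∂q_B = 0: 54 - 6q_B - 3(q_K + q_A) = 0.
Apex's first-order condition: 47 - 6q_A - 3(q_K + q_B) = 0.
Summing all 3 equations gives 154 − 12Q = 0, hence Q = 77/6.
Back-substituting: q_K = (53 − 77/2)/3 = 29/6, q_B = (54 − 77/2)/3 = 31/6, q_A = (47 − 77/2)/3 = 17/6.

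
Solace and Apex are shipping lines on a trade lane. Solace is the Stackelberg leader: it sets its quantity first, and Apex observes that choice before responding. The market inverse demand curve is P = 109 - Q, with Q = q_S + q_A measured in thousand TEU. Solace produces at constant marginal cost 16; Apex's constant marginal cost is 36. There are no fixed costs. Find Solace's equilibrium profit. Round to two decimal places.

The follower Apex best-responds to any q_S: π_A = (109 - Q)q_A - 36q_A.
Follower FOC: 73 - q_S - 2q_A = 0, so q_A(q_S) = (73 - q_S)/2.
Solace substitutes q_A(q_S) into its own profit: π_S = q_S(109 - q_S - (73 - q_S)/2) - 16q_S = (145/2 - (1/2)q_S)q_S - 16q_S.
Maximising: ∂π_S/∂q_S = 113/2 - q_S = 0, giving q_S = 113/2.
Then q_A = (73 - 113/2)/2 = 33/4.
Price P = 109 - 259/4 = 177/4.
Solace's profit: (177/4 - 16)·(113/2) = 1596.1250.

1596.13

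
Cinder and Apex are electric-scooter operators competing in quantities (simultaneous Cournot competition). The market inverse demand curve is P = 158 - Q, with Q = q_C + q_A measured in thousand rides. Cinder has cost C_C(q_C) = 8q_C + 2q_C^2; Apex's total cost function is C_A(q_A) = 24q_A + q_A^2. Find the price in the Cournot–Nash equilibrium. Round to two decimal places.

Cinder's profit: π_C = (158 - Q)q_C - (8q_C + 2q_C²). Setting ∂π_C/∂q_C = 0: 150 - 6q_C - (q_A) = 0.
Apex's profit: π_A = (158 - Q)q_A - (24q_A + q_A²). Setting ∂π_A/∂q_A = 0: 134 - 4q_A - (q_C) = 0.
Best responses: q_C = (150 - q_A)/6, q_A = (134 - q_C)/4.
Substituting one into the other gives q_C = 466/23 and q_A = 654/23.
Total output Q = 1120/23, so price P = 158 - 1120/23 = 109.3043.

109.30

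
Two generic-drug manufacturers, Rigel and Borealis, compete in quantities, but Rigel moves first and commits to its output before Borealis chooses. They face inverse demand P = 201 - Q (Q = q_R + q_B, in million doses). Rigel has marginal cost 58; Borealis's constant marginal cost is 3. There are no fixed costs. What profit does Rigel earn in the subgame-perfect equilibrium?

968

The follower Borealis best-responds to any q_R: π_B = (201 - Q)q_B - 3q_B.
Setting the follower's marginal profit to zero, 198 - q_R - 2q_B = 0, i.e. q_B = (198 - q_R)/2.
Rigel substitutes q_B(q_R) into its own profit: π_R = q_R(201 - q_R - (198 - q_R)/2) - 58q_R = (102 - (1/2)q_R)q_R - 58q_R.
Maximising: ∂π_R/∂q_R = 44 - q_R = 0, giving q_R = 44.
Then q_B = (198 - 44)/2 = 77.
Price P = 201 - 121 = 80.
Rigel's profit: (80 - 58)·44 = 968.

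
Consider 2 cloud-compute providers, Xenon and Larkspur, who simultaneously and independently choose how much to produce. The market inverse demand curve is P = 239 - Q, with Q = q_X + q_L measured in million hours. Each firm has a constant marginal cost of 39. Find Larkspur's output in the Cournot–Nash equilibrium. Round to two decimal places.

A representative firm's profit is π_i = q_i(239 - Q) - 39q_i.
First-order condition (treating rivals' output as given): 200 - 2q_i - q_j = 0.
With identical firms every q_j equals q_i, so q_j = q_i and 200 = 3q_i, giving q_i = 200/3.

66.67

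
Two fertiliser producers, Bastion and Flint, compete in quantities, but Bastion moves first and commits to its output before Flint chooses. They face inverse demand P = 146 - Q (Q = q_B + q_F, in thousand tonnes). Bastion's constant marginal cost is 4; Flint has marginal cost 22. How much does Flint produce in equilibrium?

22

Solve by backward induction. Given q_B, the follower Flint maximises π_F = (146 - q_B - q_F)q_F - 22q_F.
Follower FOC: 124 - q_B - 2q_F = 0, so q_F(q_B) = (124 - q_B)/2.
Bastion substitutes q_F(q_B) into its own profit: π_B = q_B(146 - q_B - (124 - q_B)/2) - 4q_B = (84 - (1/2)q_B)q_B - 4q_B.
Leader FOC: 80 - q_B = 0, so q_B = 80.
Then q_F = (124 - 80)/2 = 22.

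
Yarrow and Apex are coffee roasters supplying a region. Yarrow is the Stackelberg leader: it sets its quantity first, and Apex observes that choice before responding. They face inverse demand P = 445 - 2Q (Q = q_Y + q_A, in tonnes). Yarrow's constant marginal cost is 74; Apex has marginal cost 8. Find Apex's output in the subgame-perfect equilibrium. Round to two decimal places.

71.13

The follower Apex best-responds to any q_Y: π_A = (445 - 2Q)q_A - 8q_A.
∂π_A/∂q_A = 437 - 2q_Y - 4q_A = 0 gives the reaction function q_A = (437 - 2q_Y)/4.
The leader anticipates this reaction. Substituting into P = 445 - 2Q gives P = 453/2 - q_Y, so π_Y = (453/2 - q_Y)q_Y - 74q_Y.
The leader's first-order condition 305/2 - 2q_Y = 0 yields q_Y = 305/4.
Then q_A = (437 - 2·(305/4))/4 = 569/8.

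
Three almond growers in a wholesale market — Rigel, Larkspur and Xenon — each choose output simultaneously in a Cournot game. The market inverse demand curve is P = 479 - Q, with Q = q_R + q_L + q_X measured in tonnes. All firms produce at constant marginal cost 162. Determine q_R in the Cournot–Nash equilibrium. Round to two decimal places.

79.25

A representative firm's profit is π_i = q_i(479 - Q) - 162q_i.
Setting ∂π_i/∂q_i = 0 with rivals' quantities fixed: 317 - 2q_i - Σ_{j≠i} q_j = 0.
By symmetry each firm produces the same amount; substituting Σ_{j≠i} q_j = 2q_i yields q_i = 317/4.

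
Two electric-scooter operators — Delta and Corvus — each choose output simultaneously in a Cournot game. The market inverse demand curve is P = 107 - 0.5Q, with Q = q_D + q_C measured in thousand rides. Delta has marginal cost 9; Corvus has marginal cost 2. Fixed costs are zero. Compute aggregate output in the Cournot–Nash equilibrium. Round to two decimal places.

135.33

Delta's profit: π_D = (107 - 0.5Q)q_D - (9q_D). Setting ∂π_D/∂q_D = 0: 98 - q_D - (1/2)(q_C) = 0.
Corvus's profit: π_C = (107 - 0.5Q)q_C - (2q_C). Setting ∂π_C/∂q_C = 0: 105 - q_C - (1/2)(q_D) = 0.
Best responses: q_D = (98 - (1/2)q_C), q_C = (105 - (1/2)q_D).
Solving the pair: q_D = 182/3, q_C = 224/3.
Total output Q = 182/3 + 224/3 = 406/3.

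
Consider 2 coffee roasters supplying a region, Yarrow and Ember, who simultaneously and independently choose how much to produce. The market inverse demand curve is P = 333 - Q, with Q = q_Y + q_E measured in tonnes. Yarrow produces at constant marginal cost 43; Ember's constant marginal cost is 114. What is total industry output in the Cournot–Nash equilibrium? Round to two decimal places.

Yarrow's profit: π_Y = (333 - Q)q_Y - (43q_Y). Setting ∂π_Y/∂q_Y = 0: 290 - 2q_Y - (q_E) = 0.
Ember's first-order condition: 219 - 2q_E - (q_Y) = 0.
So q_Y = (290 - q_E)/2 and q_E = (219 - q_Y)/2.
Solving the pair: q_Y = 361/3, q_E = 148/3.
Total output Q = 361/3 + 148/3 = 509/3.

169.67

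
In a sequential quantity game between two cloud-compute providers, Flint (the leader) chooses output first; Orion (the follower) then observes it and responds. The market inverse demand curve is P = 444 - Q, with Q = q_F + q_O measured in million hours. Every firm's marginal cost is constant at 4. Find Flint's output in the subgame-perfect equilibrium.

220

The follower Orion best-responds to any q_F: π_O = (444 - Q)q_O - 4q_O.
∂π_O/∂q_O = 440 - q_F - 2q_O = 0 gives the reaction function q_O = (440 - q_F)/2.
The leader anticipates this reaction. Substituting into P = 444 - Q gives P = 224 - (1/2)q_F, so π_F = (224 - (1/2)q_F)q_F - 4q_F.
The leader's first-order condition 220 - q_F = 0 yields q_F = 220.
Then q_O = (440 - 220)/2 = 110.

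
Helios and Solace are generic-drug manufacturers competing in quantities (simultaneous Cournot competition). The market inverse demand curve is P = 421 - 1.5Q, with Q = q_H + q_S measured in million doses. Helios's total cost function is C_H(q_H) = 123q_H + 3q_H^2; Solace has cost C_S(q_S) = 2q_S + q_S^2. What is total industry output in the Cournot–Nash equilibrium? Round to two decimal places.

97.91

Helios's profit: π_H = (421 - 1.5Q)q_H - (123q_H + 3q_H²). Setting ∂π_H/∂q_H = 0: 298 - 9q_H - (3/2)(q_S) = 0.
Solace's profit: π_S = (421 - 1.5Q)q_S - (2q_S + q_S²). Setting ∂π_S/∂q_S = 0: 419 - 5q_S - (3/2)(q_H) = 0.
Best responses: q_H = (298 - (3/2)q_S)/9, q_S = (419 - (3/2)q_H)/5.
Solving the pair: q_H = 20.1520, q_S = 77.7544.
Total output Q = 20.1520 + 77.7544 = 97.9064.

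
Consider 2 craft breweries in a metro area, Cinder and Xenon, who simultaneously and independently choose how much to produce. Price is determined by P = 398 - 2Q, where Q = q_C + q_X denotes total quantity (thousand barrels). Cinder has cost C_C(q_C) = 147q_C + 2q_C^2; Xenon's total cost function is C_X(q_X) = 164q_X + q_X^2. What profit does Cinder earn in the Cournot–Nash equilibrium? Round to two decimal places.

2226.12

Cinder's profit: π_C = (398 - 2Q)q_C - (147q_C + 2q_C²). Setting ∂π_C/∂q_C = 0: 251 - 8q_C - 2(q_X) = 0.
Xenon's profit: π_X = (398 - 2Q)q_X - (164q_X + q_X²). Setting ∂π_X/∂q_X = 0: 234 - 6q_X - 2(q_C) = 0.
So q_C = (251 - 2q_X)/8 and q_X = (234 - 2q_C)/6.
Substituting one into the other gives q_C = 519/22 and q_X = 685/22.
Price P = 398 - 2·(602/11) = 288.5455.
Cinder's profit: 288.5455·(519/22) - 147·(519/22) - 2(519/22)² = 2226.1240.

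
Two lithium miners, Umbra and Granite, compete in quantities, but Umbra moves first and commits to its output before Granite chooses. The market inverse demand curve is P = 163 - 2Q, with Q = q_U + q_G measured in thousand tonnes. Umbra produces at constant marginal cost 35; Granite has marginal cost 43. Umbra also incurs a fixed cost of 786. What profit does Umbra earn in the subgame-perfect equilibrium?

The follower Granite best-responds to any q_U: π_G = (163 - 2Q)q_G - 43q_G.
Setting the follower's marginal profit to zero, 120 - 2q_U - 4q_G = 0, i.e. q_G = (120 - 2q_U)/4.
Umbra substitutes q_G(q_U) into its own profit: π_U = q_U(163 - 2q_U - (120 - 2q_U)/2) - 35q_U = (103 - q_U)q_U - 35q_U.
Maximising: ∂π_U/∂q_U = 68 - 2q_U = 0, giving q_U = 34.
Then q_G = (120 - 2·34)/4 = 13.
Price P = 163 - 2·47 = 69.
Umbra's profit: (69 - 35)·34 - 786 = 370.

370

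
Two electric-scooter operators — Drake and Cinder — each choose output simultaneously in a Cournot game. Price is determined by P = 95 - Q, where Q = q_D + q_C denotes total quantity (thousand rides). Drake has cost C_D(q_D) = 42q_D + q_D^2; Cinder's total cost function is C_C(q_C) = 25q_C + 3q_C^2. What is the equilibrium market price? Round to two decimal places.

Drake's profit: π_D = (95 - Q)q_D - (42q_D + q_D²). Setting ∂π_D/∂q_D = 0: 53 - 4q_D - (q_C) = 0.
Cinder's first-order condition: 70 - 8q_C - (q_D) = 0.
Rearranging gives the reaction functions q_D = (53 - q_C)/4 and q_C = (70 - q_D)/8.
Substituting one into the other gives q_D = 354/31 and q_C = 227/31.
Total output Q = 581/31, so price P = 95 - 581/31 = 76.2581.

76.26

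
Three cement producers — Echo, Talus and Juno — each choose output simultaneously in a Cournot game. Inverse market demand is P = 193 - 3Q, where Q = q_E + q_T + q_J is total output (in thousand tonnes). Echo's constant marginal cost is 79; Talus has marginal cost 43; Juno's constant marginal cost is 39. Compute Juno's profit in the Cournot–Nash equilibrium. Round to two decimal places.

Echo's profit: π_E = (193 - 3Q)q_E - (79q_E). Setting ∂π_E/∂q_E = 0: 114 - 6q_E - 3(q_T + q_J) = 0.
Talus's first-order condition: 150 - 6q_T - 3(q_E + q_J) = 0.
Juno's first-order condition: 154 - 6q_J - 3(q_E + q_T) = 0.
Summing all 3 equations gives 418 − 12Q = 0, hence Q = 209/6.
Back-substituting: q_E = (114 − 209/2)/3 = 19/6, q_T = (150 − 209/2)/3 = 91/6, q_J = (154 − 209/2)/3 = 33/2.
Price P = 193 - 3·(209/6) = 177/2.
Juno's profit: (177/2 - 39)·(33/2) = 816.7500.

816.75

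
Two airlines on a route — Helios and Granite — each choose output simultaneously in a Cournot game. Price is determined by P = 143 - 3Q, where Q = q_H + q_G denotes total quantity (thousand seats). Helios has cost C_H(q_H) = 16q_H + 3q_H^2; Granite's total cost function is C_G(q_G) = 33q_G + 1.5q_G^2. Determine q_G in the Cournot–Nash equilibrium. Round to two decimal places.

9.48

Helios's profit: π_H = (143 - 3Q)q_H - (16q_H + 3q_H²). Setting ∂π_H/∂q_H = 0: 127 - 12q_H - 3(q_G) = 0.
Granite's profit: π_G = (143 - 3Q)q_G - (33q_G + (3/2)q_G²). Setting ∂π_G/∂q_G = 0: 110 - 9q_G - 3(q_H) = 0.
Rearranging gives the reaction functions q_H = (127 - 3q_G)/12 and q_G = (110 - 3q_H)/9.
Solving the pair: q_H = 271/33, q_G = 313/33.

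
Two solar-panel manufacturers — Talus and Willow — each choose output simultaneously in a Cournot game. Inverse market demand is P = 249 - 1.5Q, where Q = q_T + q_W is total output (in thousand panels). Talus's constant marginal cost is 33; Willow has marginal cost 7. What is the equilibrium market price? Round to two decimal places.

96.33

Talus's profit: π_T = (249 - 1.5Q)q_T - (33q_T). Setting ∂π_T/∂q_T = 0: 216 - 3q_T - (3/2)(q_W) = 0.
Willow's profit: π_W = (249 - 1.5Q)q_W - (7q_W). Setting ∂π_W/∂q_W = 0: 242 - 3q_W - (3/2)(q_T) = 0.
So q_T = (216 - (3/2)q_W)/3 and q_W = (242 - (3/2)q_T)/3.
Substituting one into the other gives q_T = 380/9 and q_W = 536/9.
Total output Q = 916/9, so price P = 249 - (3/2)·(916/9) = 289/3.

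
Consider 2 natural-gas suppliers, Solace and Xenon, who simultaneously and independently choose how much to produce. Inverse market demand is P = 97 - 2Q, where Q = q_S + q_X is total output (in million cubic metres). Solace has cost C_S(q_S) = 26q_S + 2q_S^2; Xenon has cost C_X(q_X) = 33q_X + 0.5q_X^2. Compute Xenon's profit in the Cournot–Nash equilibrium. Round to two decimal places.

264.08

Solace's profit: π_S = (97 - 2Q)q_S - (26q_S + 2q_S²). Setting ∂π_S/∂q_S = 0: 71 - 8q_S - 2(q_X) = 0.
Xenon's profit: π_X = (97 - 2Q)q_X - (33q_X + (1/2)q_X²). Setting ∂π_X/∂q_X = 0: 64 - 5q_X - 2(q_S) = 0.
So q_S = (71 - 2q_X)/8 and q_X = (64 - 2q_S)/5.
Solving the pair: q_S = 227/36, q_X = 185/18.
Price P = 97 - 2·(199/12) = 383/6.
Xenon's profit: (383/6)·(185/18) - 33·(185/18) - (1/2)(185/18)² = 264.0818.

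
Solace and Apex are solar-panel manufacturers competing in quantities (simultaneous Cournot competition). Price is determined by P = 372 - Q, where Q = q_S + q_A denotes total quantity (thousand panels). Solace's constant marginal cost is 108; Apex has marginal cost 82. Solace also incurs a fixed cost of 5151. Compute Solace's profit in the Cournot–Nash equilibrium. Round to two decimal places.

Solace's profit: π_S = (372 - Q)q_S - (108q_S). Setting ∂π_S/∂q_S = 0: 264 - 2q_S - (q_A) = 0.
Apex's profit: π_A = (372 - Q)q_A - (82q_A). Setting ∂π_A/∂q_A = 0: 290 - 2q_A - (q_S) = 0.
So q_S = (264 - q_A)/2 and q_A = (290 - q_S)/2.
Substituting one into the other gives q_S = 238/3 and q_A = 316/3.
Price P = 372 - 554/3 = 562/3.
Solace's profit: (562/3 - 108)·(238/3) - 5151 = 1142.7778.

1142.78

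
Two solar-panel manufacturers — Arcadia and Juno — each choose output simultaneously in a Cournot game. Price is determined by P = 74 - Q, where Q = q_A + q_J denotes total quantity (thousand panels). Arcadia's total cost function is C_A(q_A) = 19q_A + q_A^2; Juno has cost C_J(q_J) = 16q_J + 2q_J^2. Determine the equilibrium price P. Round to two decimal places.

Arcadia's profit: π_A = (74 - Q)q_A - (19q_A + q_A²). Setting ∂π_A/∂q_A = 0: 55 - 4q_A - (q_J) = 0.
Juno's first-order condition: 58 - 6q_J - (q_A) = 0.
Best responses: q_A = (55 - q_J)/4, q_J = (58 - q_A)/6.
Solving the pair: q_A = 272/23, q_J = 177/23.
Total output Q = 449/23, so price P = 74 - 449/23 = 1253/23.

54.48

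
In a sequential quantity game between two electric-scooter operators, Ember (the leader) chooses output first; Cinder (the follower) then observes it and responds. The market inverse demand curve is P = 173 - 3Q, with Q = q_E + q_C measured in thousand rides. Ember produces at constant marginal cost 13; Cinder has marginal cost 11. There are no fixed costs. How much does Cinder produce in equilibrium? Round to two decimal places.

13.83

The follower Cinder best-responds to any q_E: π_C = (173 - 3Q)q_C - 11q_C.
Follower FOC: 162 - 3q_E - 6q_C = 0, so q_C(q_E) = (162 - 3q_E)/6.
The leader anticipates this reaction. Substituting into P = 173 - 3Q gives P = 92 - (3/2)q_E, so π_E = (92 - (3/2)q_E)q_E - 13q_E.
Maximising: ∂π_E/∂q_E = 79 - 3q_E = 0, giving q_E = 79/3.
Then q_C = (162 - 3·(79/3))/6 = 83/6.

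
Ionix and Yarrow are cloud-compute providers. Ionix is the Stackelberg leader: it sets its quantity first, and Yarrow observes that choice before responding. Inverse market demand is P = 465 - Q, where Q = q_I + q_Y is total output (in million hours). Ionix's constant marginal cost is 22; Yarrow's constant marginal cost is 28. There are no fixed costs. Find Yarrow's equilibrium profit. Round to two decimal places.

11289.06

Solve by backward induction. Given q_I, the follower Yarrow maximises π_Y = (465 - q_I - q_Y)q_Y - 28q_Y.
Follower FOC: 437 - q_I - 2q_Y = 0, so q_Y(q_I) = (437 - q_I)/2.
The leader anticipates this reaction. Substituting into P = 465 - Q gives P = 493/2 - (1/2)q_I, so π_I = (493/2 - (1/2)q_I)q_I - 22q_I.
The leader's first-order condition 449/2 - q_I = 0 yields q_I = 449/2.
Then q_Y = (437 - 449/2)/2 = 425/4.
Price P = 465 - 1323/4 = 537/4.
Yarrow's profit: (537/4 - 28)·(425/4) = 11289.0625.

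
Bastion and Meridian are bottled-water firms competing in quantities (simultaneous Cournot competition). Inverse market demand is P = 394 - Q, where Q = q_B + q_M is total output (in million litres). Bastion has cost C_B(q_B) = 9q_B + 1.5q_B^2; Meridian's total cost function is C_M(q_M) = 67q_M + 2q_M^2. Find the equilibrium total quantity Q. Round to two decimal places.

Bastion's profit: π_B = (394 - Q)q_B - (9q_B + (3/2)q_B²). Setting ∂π_B/∂q_B = 0: 385 - 5q_B - (q_M) = 0.
Meridian's profit: π_M = (394 - Q)q_M - (67q_M + 2q_M²). Setting ∂π_M/∂q_M = 0: 327 - 6q_M - (q_B) = 0.
Best responses: q_B = (385 - q_M)/5, q_M = (327 - q_B)/6.
Solving the pair: q_B = 1983/29, q_M = 1250/29.
Total output Q = 1983/29 + 1250/29 = 111.4828.

111.48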